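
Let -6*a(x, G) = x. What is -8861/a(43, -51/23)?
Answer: 53166/43 ≈ 1236.4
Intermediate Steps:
a(x, G) = -x/6
-8861/a(43, -51/23) = -8861/((-1/6*43)) = -8861/(-43/6) = -8861*(-6/43) = 53166/43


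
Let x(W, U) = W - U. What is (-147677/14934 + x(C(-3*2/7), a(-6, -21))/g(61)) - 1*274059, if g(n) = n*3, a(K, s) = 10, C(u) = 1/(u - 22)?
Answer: -19973574540863/72877920 ≈ -2.7407e+5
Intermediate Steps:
C(u) = 1/(-22 + u)
g(n) = 3*n
(-147677/14934 + x(C(-3*2/7), a(-6, -21))/g(61)) - 1*274059 = (-147677/14934 + (1/(-22 - 3*2/7) - 1*10)/((3*61))) - 1*274059 = (-147677*1/14934 + (1/(-22 - 6*⅐) - 10)/183) - 274059 = (-147677/14934 + (1/(-22 - 6/7) - 10)*(1/183)) - 274059 = (-147677/14934 + (1/(-160/7) - 10)*(1/183)) - 274059 = (-147677/14934 + (-7/160 - 10)*(1/183)) - 274059 = (-147677/14934 - 1607/160*1/183) - 274059 = (-147677/14934 - 1607/29280) - 274059 = -724663583/72877920 - 274059 = -19973574540863/72877920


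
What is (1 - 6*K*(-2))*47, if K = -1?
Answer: -517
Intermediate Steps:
(1 - 6*K*(-2))*47 = (1 - (-6)*(-2))*47 = (1 - 6*2)*47 = (1 - 12)*47 = -11*47 = -517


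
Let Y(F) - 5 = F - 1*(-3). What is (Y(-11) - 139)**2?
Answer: 20164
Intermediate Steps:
Y(F) = 8 + F (Y(F) = 5 + (F - 1*(-3)) = 5 + (F + 3) = 5 + (3 + F) = 8 + F)
(Y(-11) - 139)**2 = ((8 - 11) - 139)**2 = (-3 - 139)**2 = (-142)**2 = 20164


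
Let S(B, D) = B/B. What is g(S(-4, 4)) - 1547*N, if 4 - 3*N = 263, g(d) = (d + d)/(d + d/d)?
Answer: 400676/3 ≈ 1.3356e+5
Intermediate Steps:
S(B, D) = 1
g(d) = 2*d/(1 + d) (g(d) = (2*d)/(d + 1) = (2*d)/(1 + d) = 2*d/(1 + d))
N = -259/3 (N = 4/3 - ⅓*263 = 4/3 - 263/3 = -259/3 ≈ -86.333)
g(S(-4, 4)) - 1547*N = 2*1/(1 + 1) - 1547*(-259/3) = 2*1/2 + 400673/3 = 2*1*(½) + 400673/3 = 1 + 400673/3 = 400676/3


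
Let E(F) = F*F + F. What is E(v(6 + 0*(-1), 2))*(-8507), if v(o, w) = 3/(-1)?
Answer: -51042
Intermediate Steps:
v(o, w) = -3 (v(o, w) = 3*(-1) = -3)
E(F) = F + F² (E(F) = F² + F = F + F²)
E(v(6 + 0*(-1), 2))*(-8507) = -3*(1 - 3)*(-8507) = -3*(-2)*(-8507) = 6*(-8507) = -51042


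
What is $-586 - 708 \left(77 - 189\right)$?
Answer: $78710$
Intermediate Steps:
$-586 - 708 \left(77 - 189\right) = -586 - -79296 = -586 + 79296 = 78710$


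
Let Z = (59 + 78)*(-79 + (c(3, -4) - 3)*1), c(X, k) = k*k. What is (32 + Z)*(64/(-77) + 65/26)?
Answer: -1157785/77 ≈ -15036.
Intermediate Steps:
c(X, k) = k²
Z = -9042 (Z = (59 + 78)*(-79 + ((-4)² - 3)*1) = 137*(-79 + (16 - 3)*1) = 137*(-79 + 13*1) = 137*(-79 + 13) = 137*(-66) = -9042)
(32 + Z)*(64/(-77) + 65/26) = (32 - 9042)*(64/(-77) + 65/26) = -9010*(64*(-1/77) + 65*(1/26)) = -9010*(-64/77 + 5/2) = -9010*257/154 = -1157785/77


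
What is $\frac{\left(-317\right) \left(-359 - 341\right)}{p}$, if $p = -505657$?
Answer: $- \frac{221900}{505657} \approx -0.43884$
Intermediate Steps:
$\frac{\left(-317\right) \left(-359 - 341\right)}{p} = \frac{\left(-317\right) \left(-359 - 341\right)}{-505657} = \left(-317\right) \left(-700\right) \left(- \frac{1}{505657}\right) = 221900 \left(- \frac{1}{505657}\right) = - \frac{221900}{505657}$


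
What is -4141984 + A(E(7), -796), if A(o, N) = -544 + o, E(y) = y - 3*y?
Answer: -4142542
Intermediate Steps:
E(y) = -2*y
-4141984 + A(E(7), -796) = -4141984 + (-544 - 2*7) = -4141984 + (-544 - 14) = -4141984 - 558 = -4142542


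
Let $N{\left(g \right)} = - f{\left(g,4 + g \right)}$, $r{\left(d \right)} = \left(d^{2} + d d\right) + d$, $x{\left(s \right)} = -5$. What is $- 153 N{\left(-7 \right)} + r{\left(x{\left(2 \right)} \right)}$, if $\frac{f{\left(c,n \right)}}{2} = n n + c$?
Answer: $657$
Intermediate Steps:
$f{\left(c,n \right)} = 2 c + 2 n^{2}$ ($f{\left(c,n \right)} = 2 \left(n n + c\right) = 2 \left(n^{2} + c\right) = 2 \left(c + n^{2}\right) = 2 c + 2 n^{2}$)
$r{\left(d \right)} = d + 2 d^{2}$ ($r{\left(d \right)} = \left(d^{2} + d^{2}\right) + d = 2 d^{2} + d = d + 2 d^{2}$)
$N{\left(g \right)} = - 2 g - 2 \left(4 + g\right)^{2}$ ($N{\left(g \right)} = - (2 g + 2 \left(4 + g\right)^{2}) = - 2 g - 2 \left(4 + g\right)^{2}$)
$- 153 N{\left(-7 \right)} + r{\left(x{\left(2 \right)} \right)} = - 153 \left(\left(-2\right) \left(-7\right) - 2 \left(4 - 7\right)^{2}\right) - 5 \left(1 + 2 \left(-5\right)\right) = - 153 \left(14 - 2 \left(-3\right)^{2}\right) - 5 \left(1 - 10\right) = - 153 \left(14 - 18\right) - -45 = - 153 \left(14 - 18\right) + 45 = \left(-153\right) \left(-4\right) + 45 = 612 + 45 = 657$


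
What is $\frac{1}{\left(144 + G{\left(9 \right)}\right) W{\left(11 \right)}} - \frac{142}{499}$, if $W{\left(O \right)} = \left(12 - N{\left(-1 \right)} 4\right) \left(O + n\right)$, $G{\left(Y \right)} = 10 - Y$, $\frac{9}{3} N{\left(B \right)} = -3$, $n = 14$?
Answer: $- \frac{8235501}{28942000} \approx -0.28455$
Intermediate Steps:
$N{\left(B \right)} = -1$ ($N{\left(B \right)} = \frac{1}{3} \left(-3\right) = -1$)
$W{\left(O \right)} = 224 + 16 O$ ($W{\left(O \right)} = \left(12 - \left(-1\right) 4\right) \left(O + 14\right) = \left(12 - -4\right) \left(14 + O\right) = \left(12 + 4\right) \left(14 + O\right) = 16 \left(14 + O\right) = 224 + 16 O$)
$\frac{1}{\left(144 + G{\left(9 \right)}\right) W{\left(11 \right)}} - \frac{142}{499} = \frac{1}{\left(144 + \left(10 - 9\right)\right) \left(224 + 16 \cdot 11\right)} - \frac{142}{499} = \frac{1}{\left(144 + \left(10 - 9\right)\right) \left(224 + 176\right)} - \frac{142}{499} = \frac{1}{\left(144 + 1\right) 400} - \frac{142}{499} = \frac{1}{145} \cdot \frac{1}{400} - \frac{142}{499} = \frac{1}{58000} - \frac{142}{499} = - \frac{8235501}{28942000}$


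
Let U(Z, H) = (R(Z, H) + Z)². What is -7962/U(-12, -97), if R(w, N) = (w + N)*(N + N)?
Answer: -3981/223322978 ≈ -1.7826e-5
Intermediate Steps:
R(w, N) = 2*N*(N + w) (R(w, N) = (N + w)*(2*N) = 2*N*(N + w))
U(Z, H) = (Z + 2*H*(H + Z))² (U(Z, H) = (2*H*(H + Z) + Z)² = (Z + 2*H*(H + Z))²)
-7962/U(-12, -97) = -7962/(-12 + 2*(-97)*(-97 - 12))² = -7962/(-12 + 2*(-97)*(-109))² = -7962/(-12 + 21146)² = -7962/(21134²) = -7962/446645956 = -7962*1/446645956 = -3981/223322978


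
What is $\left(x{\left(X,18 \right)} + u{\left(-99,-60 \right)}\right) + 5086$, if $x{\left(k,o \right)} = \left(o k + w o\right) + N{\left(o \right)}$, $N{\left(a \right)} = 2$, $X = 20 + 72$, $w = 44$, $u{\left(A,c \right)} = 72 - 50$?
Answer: $7558$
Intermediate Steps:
$u{\left(A,c \right)} = 22$ ($u{\left(A,c \right)} = 72 - 50 = 22$)
$X = 92$
$x{\left(k,o \right)} = 2 + 44 o + k o$ ($x{\left(k,o \right)} = \left(o k + 44 o\right) + 2 = \left(k o + 44 o\right) + 2 = \left(44 o + k o\right) + 2 = 2 + 44 o + k o$)
$\left(x{\left(X,18 \right)} + u{\left(-99,-60 \right)}\right) + 5086 = \left(\left(2 + 44 \cdot 18 + 92 \cdot 18\right) + 22\right) + 5086 = \left(\left(2 + 792 + 1656\right) + 22\right) + 5086 = \left(2450 + 22\right) + 5086 = 2472 + 5086 = 7558$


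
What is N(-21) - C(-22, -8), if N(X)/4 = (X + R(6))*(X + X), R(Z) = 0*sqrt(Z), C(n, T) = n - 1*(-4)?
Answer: 3546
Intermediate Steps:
C(n, T) = 4 + n (C(n, T) = n + 4 = 4 + n)
R(Z) = 0
N(X) = 8*X**2 (N(X) = 4*((X + 0)*(X + X)) = 4*(X*(2*X)) = 4*(2*X**2) = 8*X**2)
N(-21) - C(-22, -8) = 8*(-21)**2 - (4 - 22) = 8*441 - 1*(-18) = 3528 + 18 = 3546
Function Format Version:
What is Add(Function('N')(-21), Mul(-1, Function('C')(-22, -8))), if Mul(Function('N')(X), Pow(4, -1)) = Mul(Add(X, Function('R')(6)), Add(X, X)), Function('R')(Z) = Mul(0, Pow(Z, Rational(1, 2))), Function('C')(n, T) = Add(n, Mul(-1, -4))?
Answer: 3546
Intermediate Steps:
Function('C')(n, T) = Add(4, n) (Function('C')(n, T) = Add(n, 4) = Add(4, n))
Function('R')(Z) = 0
Function('N')(X) = Mul(8, Pow(X, 2)) (Function('N')(X) = Mul(4, Mul(Add(X, 0), Add(X, X))) = Mul(4, Mul(X, Mul(2, X))) = Mul(4, Mul(2, Pow(X, 2))) = Mul(8, Pow(X, 2)))
Add(Function('N')(-21), Mul(-1, Function('C')(-22, -8))) = Add(Mul(8, Pow(-21, 2)), Mul(-1, Add(4, -22))) = Add(Mul(8, 441), Mul(-1, -18)) = Add(3528, 18) = 3546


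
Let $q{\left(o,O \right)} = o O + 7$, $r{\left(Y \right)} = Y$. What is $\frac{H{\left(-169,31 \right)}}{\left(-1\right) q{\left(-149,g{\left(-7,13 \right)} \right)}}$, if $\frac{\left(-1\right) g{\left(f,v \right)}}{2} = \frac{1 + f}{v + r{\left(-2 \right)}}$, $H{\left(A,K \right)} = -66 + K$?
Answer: $- \frac{385}{1711} \approx -0.22501$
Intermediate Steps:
$g{\left(f,v \right)} = - \frac{2 \left(1 + f\right)}{-2 + v}$ ($g{\left(f,v \right)} = - 2 \frac{1 + f}{v - 2} = - 2 \frac{1 + f}{-2 + v} = - \frac{2 \left(1 + f\right)}{-2 + v}$)
$q{\left(o,O \right)} = 7 + O o$ ($q{\left(o,O \right)} = O o + 7 = 7 + O o$)
$\frac{H{\left(-169,31 \right)}}{\left(-1\right) q{\left(-149,g{\left(-7,13 \right)} \right)}} = \frac{-66 + 31}{\left(-1\right) \left(7 + \frac{2 \left(-1 - -7\right)}{-2 + 13} \left(-149\right)\right)} = - \frac{35}{\left(-1\right) \left(7 + \frac{2 \left(-1 + 7\right)}{11} \left(-149\right)\right)} = - \frac{35}{\left(-1\right) \left(7 + 2 \cdot \frac{1}{11} \cdot 6 \left(-149\right)\right)} = - \frac{35}{\left(-1\right) \left(7 + \frac{12}{11} \left(-149\right)\right)} = - \frac{35}{\left(-1\right) \left(7 - \frac{1788}{11}\right)} = - \frac{35}{\left(-1\right) \left(- \frac{1711}{11}\right)} = - \frac{35}{\frac{1711}{11}} = \left(-35\right) \frac{11}{1711} = - \frac{385}{1711}$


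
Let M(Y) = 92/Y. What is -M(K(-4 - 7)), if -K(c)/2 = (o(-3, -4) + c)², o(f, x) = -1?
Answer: 23/72 ≈ 0.31944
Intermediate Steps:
K(c) = -2*(-1 + c)²
-M(K(-4 - 7)) = -92/((-2*(-1 + (-4 - 7))²)) = -92/((-2*(-1 - 11)²)) = -92/((-2*(-12)²)) = -92/((-2*144)) = -92/(-288) = -92*(-1)/288 = -1*(-23/72) = 23/72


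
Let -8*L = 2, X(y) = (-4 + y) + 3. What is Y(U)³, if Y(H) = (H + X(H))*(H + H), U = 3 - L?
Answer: 2924207/64 ≈ 45691.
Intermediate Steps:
X(y) = -1 + y
L = -¼ (L = -⅛*2 = -¼ ≈ -0.25000)
U = 13/4 (U = 3 - 1*(-¼) = 3 + ¼ = 13/4 ≈ 3.2500)
Y(H) = 2*H*(-1 + 2*H) (Y(H) = (H + (-1 + H))*(H + H) = (-1 + 2*H)*(2*H) = 2*H*(-1 + 2*H))
Y(U)³ = (2*(13/4)*(-1 + 2*(13/4)))³ = (2*(13/4)*(-1 + 13/2))³ = (2*(13/4)*(11/2))³ = (143/4)³ = 2924207/64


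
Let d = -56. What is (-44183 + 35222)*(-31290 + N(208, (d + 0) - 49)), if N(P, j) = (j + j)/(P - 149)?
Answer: 16544873520/59 ≈ 2.8042e+8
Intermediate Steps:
N(P, j) = 2*j/(-149 + P) (N(P, j) = (2*j)/(-149 + P) = 2*j/(-149 + P))
(-44183 + 35222)*(-31290 + N(208, (d + 0) - 49)) = (-44183 + 35222)*(-31290 + 2*((-56 + 0) - 49)/(-149 + 208)) = -8961*(-31290 + 2*(-56 - 49)/59) = -8961*(-31290 + 2*(-105)*(1/59)) = -8961*(-31290 - 210/59) = -8961*(-1846320/59) = 16544873520/59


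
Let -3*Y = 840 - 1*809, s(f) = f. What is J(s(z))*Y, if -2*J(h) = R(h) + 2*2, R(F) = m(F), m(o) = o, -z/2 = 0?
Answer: 62/3 ≈ 20.667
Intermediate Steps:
z = 0 (z = -2*0 = 0)
Y = -31/3 (Y = -(840 - 1*809)/3 = -(840 - 809)/3 = -⅓*31 = -31/3 ≈ -10.333)
R(F) = F
J(h) = -2 - h/2 (J(h) = -(h + 2*2)/2 = -(h + 4)/2 = -(4 + h)/2 = -2 - h/2)
J(s(z))*Y = (-2 - ½*0)*(-31/3) = (-2 + 0)*(-31/3) = -2*(-31/3) = 62/3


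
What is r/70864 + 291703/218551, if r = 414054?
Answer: 55581578573/7743699032 ≈ 7.1777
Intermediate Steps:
r/70864 + 291703/218551 = 414054/70864 + 291703/218551 = 414054*(1/70864) + 291703*(1/218551) = 207027/35432 + 291703/218551 = 55581578573/7743699032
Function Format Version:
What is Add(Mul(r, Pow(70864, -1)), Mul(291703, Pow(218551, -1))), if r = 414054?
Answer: Rational(55581578573, 7743699032) ≈ 7.1777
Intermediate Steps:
Add(Mul(r, Pow(70864, -1)), Mul(291703, Pow(218551, -1))) = Add(Mul(414054, Pow(70864, -1)), Mul(291703, Pow(218551, -1))) = Add(Mul(414054, Rational(1, 70864)), Mul(291703, Rational(1, 218551))) = Add(Rational(207027, 35432), Rational(291703, 218551)) = Rational(55581578573, 7743699032)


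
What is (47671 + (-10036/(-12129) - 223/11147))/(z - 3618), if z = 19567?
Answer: 495793995746/165872008299 ≈ 2.9890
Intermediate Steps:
(47671 + (-10036/(-12129) - 223/11147))/(z - 3618) = (47671 + (-10036/(-12129) - 223/11147))/(19567 - 3618) = (47671 + (-10036*(-1/12129) - 223*1/11147))/15949 = (47671 + (772/933 - 223/11147))*(1/15949) = (47671 + 8397425/10400151)*(1/15949) = (495793995746/10400151)*(1/15949) = 495793995746/165872008299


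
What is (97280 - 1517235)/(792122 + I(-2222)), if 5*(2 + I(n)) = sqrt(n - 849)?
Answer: -28119368865000/15686352363071 + 7099775*I*sqrt(3071)/15686352363071 ≈ -1.7926 + 2.5082e-5*I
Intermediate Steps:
I(n) = -2 + sqrt(-849 + n)/5 (I(n) = -2 + sqrt(n - 849)/5 = -2 + sqrt(-849 + n)/5)
(97280 - 1517235)/(792122 + I(-2222)) = (97280 - 1517235)/(792122 + (-2 + sqrt(-849 - 2222)/5)) = -1419955/(792122 + (-2 + sqrt(-3071)/5)) = -1419955/(792122 + (-2 + (I*sqrt(3071))/5)) = -1419955/(792122 + (-2 + I*sqrt(3071)/5)) = -1419955/(792120 + I*sqrt(3071)/5)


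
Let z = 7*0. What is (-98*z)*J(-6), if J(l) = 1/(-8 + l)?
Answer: 0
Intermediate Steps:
z = 0
(-98*z)*J(-6) = (-98*0)/(-8 - 6) = 0/(-14) = 0*(-1/14) = 0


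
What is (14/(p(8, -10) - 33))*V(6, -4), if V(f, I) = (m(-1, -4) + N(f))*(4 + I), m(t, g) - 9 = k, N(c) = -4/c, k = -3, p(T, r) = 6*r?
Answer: 0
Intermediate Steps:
m(t, g) = 6 (m(t, g) = 9 - 3 = 6)
V(f, I) = (4 + I)*(6 - 4/f) (V(f, I) = (6 - 4/f)*(4 + I) = (4 + I)*(6 - 4/f))
(14/(p(8, -10) - 33))*V(6, -4) = (14/(6*(-10) - 33))*(2*(-8 - 2*(-4) + 3*6*(4 - 4))/6) = (14/(-60 - 33))*(2*(⅙)*(-8 + 8 + 3*6*0)) = (14/(-93))*(2*(⅙)*(-8 + 8 + 0)) = (-1/93*14)*(2*(⅙)*0) = -14/93*0 = 0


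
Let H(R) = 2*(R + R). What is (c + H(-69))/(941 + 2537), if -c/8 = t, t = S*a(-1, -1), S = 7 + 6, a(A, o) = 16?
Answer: -970/1739 ≈ -0.55779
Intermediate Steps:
H(R) = 4*R (H(R) = 2*(2*R) = 4*R)
S = 13
t = 208 (t = 13*16 = 208)
c = -1664 (c = -8*208 = -1664)
(c + H(-69))/(941 + 2537) = (-1664 + 4*(-69))/(941 + 2537) = (-1664 - 276)/3478 = -1940*1/3478 = -970/1739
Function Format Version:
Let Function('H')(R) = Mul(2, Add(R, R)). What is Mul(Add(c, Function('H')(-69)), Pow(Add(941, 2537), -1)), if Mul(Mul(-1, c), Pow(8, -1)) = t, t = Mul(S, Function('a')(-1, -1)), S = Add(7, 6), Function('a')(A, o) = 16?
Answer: Rational(-970, 1739) ≈ -0.55779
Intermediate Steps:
Function('H')(R) = Mul(4, R) (Function('H')(R) = Mul(2, Mul(2, R)) = Mul(4, R))
S = 13
t = 208 (t = Mul(13, 16) = 208)
c = -1664 (c = Mul(-8, 208) = -1664)
Mul(Add(c, Function('H')(-69)), Pow(Add(941, 2537), -1)) = Mul(Add(-1664, Mul(4, -69)), Pow(Add(941, 2537), -1)) = Mul(Add(-1664, -276), Pow(3478, -1)) = Mul(-1940, Rational(1, 3478)) = Rational(-970, 1739)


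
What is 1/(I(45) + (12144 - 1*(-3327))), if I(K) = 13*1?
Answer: 1/15484 ≈ 6.4583e-5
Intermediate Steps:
I(K) = 13
1/(I(45) + (12144 - 1*(-3327))) = 1/(13 + (12144 - 1*(-3327))) = 1/(13 + (12144 + 3327)) = 1/(13 + 15471) = 1/15484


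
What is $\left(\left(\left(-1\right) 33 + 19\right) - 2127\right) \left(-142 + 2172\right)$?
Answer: $-4346230$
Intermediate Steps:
$\left(\left(\left(-1\right) 33 + 19\right) - 2127\right) \left(-142 + 2172\right) = \left(\left(-33 + 19\right) - 2127\right) 2030 = \left(-14 - 2127\right) 2030 = \left(-2141\right) 2030 = -4346230$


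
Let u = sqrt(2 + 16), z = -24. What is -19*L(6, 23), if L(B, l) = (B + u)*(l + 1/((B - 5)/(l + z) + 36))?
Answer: -91884/35 - 45942*sqrt(2)/35 ≈ -4481.6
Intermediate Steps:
u = 3*sqrt(2) (u = sqrt(18) = 3*sqrt(2) ≈ 4.2426)
L(B, l) = (B + 3*sqrt(2))*(l + 1/(36 + (-5 + B)/(-24 + l))) (L(B, l) = (B + 3*sqrt(2))*(l + 1/((B - 5)/(l - 24) + 36)) = (B + 3*sqrt(2))*(l + 1/((-5 + B)/(-24 + l) + 36)) = (B + 3*sqrt(2))*(l + 1/(36 + (-5 + B)/(-24 + l))))
-19*L(6, 23) = -19*(-72*sqrt(2) - 24*6 + 23*6**2 - 2604*23*sqrt(2) - 868*6*23 + 36*6*23**2 + 108*sqrt(2)*23**2 + 3*6*23*sqrt(2))/(-869 + 6 + 36*23) = -19*(-72*sqrt(2) - 144 + 23*36 - 59892*sqrt(2) - 119784 + 36*6*529 + 108*sqrt(2)*529 + 414*sqrt(2))/(-869 + 6 + 828) = -19*(-72*sqrt(2) - 144 + 828 - 59892*sqrt(2) - 119784 + 114264 + 57132*sqrt(2) + 414*sqrt(2))/(-35) = -(-19)*(-4836 - 2418*sqrt(2))/35 = -19*(4836/35 + 2418*sqrt(2)/35) = -91884/35 - 45942*sqrt(2)/35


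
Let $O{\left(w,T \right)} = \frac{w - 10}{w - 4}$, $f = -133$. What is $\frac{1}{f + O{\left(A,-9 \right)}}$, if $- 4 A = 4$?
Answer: $- \frac{5}{654} \approx -0.0076453$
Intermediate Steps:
$A = -1$ ($A = \left(- \frac{1}{4}\right) 4 = -1$)
$O{\left(w,T \right)} = \frac{-10 + w}{-4 + w}$
$\frac{1}{f + O{\left(A,-9 \right)}} = \frac{1}{-133 + \frac{-10 - 1}{-4 - 1}} = \frac{1}{-133 + \frac{1}{-5} \left(-11\right)} = \frac{1}{-133 - - \frac{11}{5}} = \frac{1}{-133 + \frac{11}{5}} = \frac{1}{- \frac{654}{5}} = - \frac{5}{654}$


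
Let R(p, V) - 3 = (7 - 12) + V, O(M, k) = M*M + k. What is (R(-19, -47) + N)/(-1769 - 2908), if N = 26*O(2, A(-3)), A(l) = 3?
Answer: -133/4677 ≈ -0.028437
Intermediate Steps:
O(M, k) = k + M² (O(M, k) = M² + k = k + M²)
R(p, V) = -2 + V (R(p, V) = 3 + ((7 - 12) + V) = 3 + (-5 + V) = -2 + V)
N = 182 (N = 26*(3 + 2²) = 26*(3 + 4) = 26*7 = 182)
(R(-19, -47) + N)/(-1769 - 2908) = ((-2 - 47) + 182)/(-1769 - 2908) = (-49 + 182)/(-4677) = 133*(-1/4677) = -133/4677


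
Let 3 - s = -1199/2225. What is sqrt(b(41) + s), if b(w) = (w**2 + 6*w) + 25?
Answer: 13*sqrt(2291394)/445 ≈ 44.221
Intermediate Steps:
s = 7874/2225 (s = 3 - (-1199)/2225 = 3 - 1*(-1199/2225) = 3 + 1199/2225 = 7874/2225 ≈ 3.5389)
b(w) = 25 + w**2 + 6*w
sqrt(b(41) + s) = sqrt((25 + 41**2 + 6*41) + 7874/2225) = sqrt((25 + 1681 + 246) + 7874/2225) = sqrt(1952 + 7874/2225) = sqrt(4351074/2225) = 13*sqrt(2291394)/445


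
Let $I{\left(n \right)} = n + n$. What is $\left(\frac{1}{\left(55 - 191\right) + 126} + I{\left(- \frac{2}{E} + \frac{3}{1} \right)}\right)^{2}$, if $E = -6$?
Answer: $\frac{38809}{900} \approx 43.121$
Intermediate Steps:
$I{\left(n \right)} = 2 n$
$\left(\frac{1}{\left(55 - 191\right) + 126} + I{\left(- \frac{2}{E} + \frac{3}{1} \right)}\right)^{2} = \left(\frac{1}{\left(55 - 191\right) + 126} + 2 \left(- \frac{2}{-6} + \frac{3}{1}\right)\right)^{2} = \left(\frac{1}{\left(55 - 191\right) + 126} + 2 \left(\left(-2\right) \left(- \frac{1}{6}\right) + 3 \cdot 1\right)\right)^{2} = \left(\frac{1}{-136 + 126} + 2 \left(\frac{1}{3} + 3\right)\right)^{2} = \left(\frac{1}{-10} + 2 \cdot \frac{10}{3}\right)^{2} = \left(- \frac{1}{10} + \frac{20}{3}\right)^{2} = \left(\frac{197}{30}\right)^{2} = \frac{38809}{900}$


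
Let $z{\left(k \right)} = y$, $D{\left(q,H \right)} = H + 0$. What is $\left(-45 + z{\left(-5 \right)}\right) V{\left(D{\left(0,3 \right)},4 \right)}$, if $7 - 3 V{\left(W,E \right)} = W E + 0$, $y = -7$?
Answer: $\frac{260}{3} \approx 86.667$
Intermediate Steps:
$D{\left(q,H \right)} = H$
$z{\left(k \right)} = -7$
$V{\left(W,E \right)} = \frac{7}{3} - \frac{E W}{3}$ ($V{\left(W,E \right)} = \frac{7}{3} - \frac{W E + 0}{3} = \frac{7}{3} - \frac{E W + 0}{3} = \frac{7}{3} - \frac{E W}{3}$)
$\left(-45 + z{\left(-5 \right)}\right) V{\left(D{\left(0,3 \right)},4 \right)} = \left(-45 - 7\right) \left(\frac{7}{3} - \frac{4}{3} \cdot 3\right) = - 52 \left(\frac{7}{3} - 4\right) = \left(-52\right) \left(- \frac{5}{3}\right) = \frac{260}{3}$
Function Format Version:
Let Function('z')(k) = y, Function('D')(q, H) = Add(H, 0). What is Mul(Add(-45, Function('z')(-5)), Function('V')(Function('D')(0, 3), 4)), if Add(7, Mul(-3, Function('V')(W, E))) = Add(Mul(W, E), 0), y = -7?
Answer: Rational(260, 3) ≈ 86.667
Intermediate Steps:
Function('D')(q, H) = H
Function('z')(k) = -7
Function('V')(W, E) = Add(Rational(7, 3), Mul(Rational(-1, 3), E, W)) (Function('V')(W, E) = Add(Rational(7, 3), Mul(Rational(-1, 3), Add(Mul(W, E), 0))) = Add(Rational(7, 3), Mul(Rational(-1, 3), Add(Mul(E, W), 0))) = Add(Rational(7, 3), Mul(Rational(-1, 3), Mul(E, W))) = Add(Rational(7, 3), Mul(Rational(-1, 3), E, W)))
Mul(Add(-45, Function('z')(-5)), Function('V')(Function('D')(0, 3), 4)) = Mul(Add(-45, -7), Add(Rational(7, 3), Mul(Rational(-1, 3), 4, 3))) = Mul(-52, Add(Rational(7, 3), -4)) = Mul(-52, Rational(-5, 3)) = Rational(260, 3)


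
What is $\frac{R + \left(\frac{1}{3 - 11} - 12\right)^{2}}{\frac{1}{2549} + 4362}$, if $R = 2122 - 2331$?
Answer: $- \frac{10111883}{711599296} \approx -0.01421$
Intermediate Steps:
$R = -209$ ($R = 2122 - 2331 = -209$)
$\frac{R + \left(\frac{1}{3 - 11} - 12\right)^{2}}{\frac{1}{2549} + 4362} = \frac{-209 + \left(\frac{1}{3 - 11} - 12\right)^{2}}{\frac{1}{2549} + 4362} = \frac{-209 + \left(\frac{1}{-8} - 12\right)^{2}}{\frac{1}{2549} + 4362} = \frac{-209 + \left(- \frac{1}{8} - 12\right)^{2}}{\frac{11118739}{2549}} = \left(-209 + \left(- \frac{97}{8}\right)^{2}\right) \frac{2549}{11118739} = \left(-209 + \frac{9409}{64}\right) \frac{2549}{11118739} = \left(- \frac{3967}{64}\right) \frac{2549}{11118739} = - \frac{10111883}{711599296}$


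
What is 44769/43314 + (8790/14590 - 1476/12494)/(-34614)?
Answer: 392326461066734/379580923965303 ≈ 1.0336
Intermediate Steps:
44769/43314 + (8790/14590 - 1476/12494)/(-34614) = 44769*(1/43314) + (8790*(1/14590) - 1476*1/12494)*(-1/34614) = 14923/14438 + (879/1459 - 738/6247)*(-1/34614) = 14923/14438 + (4414371/9114373)*(-1/34614) = 14923/14438 - 1471457/105161635674 = 392326461066734/379580923965303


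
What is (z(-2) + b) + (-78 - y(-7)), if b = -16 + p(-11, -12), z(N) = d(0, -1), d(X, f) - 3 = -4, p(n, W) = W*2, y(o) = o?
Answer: -112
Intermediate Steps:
p(n, W) = 2*W
d(X, f) = -1 (d(X, f) = 3 - 4 = -1)
z(N) = -1
b = -40 (b = -16 + 2*(-12) = -16 - 24 = -40)
(z(-2) + b) + (-78 - y(-7)) = (-1 - 40) + (-78 - 1*(-7)) = -41 + (-78 + 7) = -41 - 71 = -112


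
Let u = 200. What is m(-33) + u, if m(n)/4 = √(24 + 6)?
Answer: 200 + 4*√30 ≈ 221.91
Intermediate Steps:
m(n) = 4*√30 (m(n) = 4*√(24 + 6) = 4*√30)
m(-33) + u = 4*√30 + 200 = 200 + 4*√30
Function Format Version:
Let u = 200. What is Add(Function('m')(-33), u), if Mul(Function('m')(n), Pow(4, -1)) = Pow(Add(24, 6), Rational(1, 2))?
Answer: Add(200, Mul(4, Pow(30, Rational(1, 2)))) ≈ 221.91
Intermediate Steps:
Function('m')(n) = Mul(4, Pow(30, Rational(1, 2))) (Function('m')(n) = Mul(4, Pow(Add(24, 6), Rational(1, 2))) = Mul(4, Pow(30, Rational(1, 2))))
Add(Function('m')(-33), u) = Add(Mul(4, Pow(30, Rational(1, 2))), 200) = Add(200, Mul(4, Pow(30, Rational(1, 2))))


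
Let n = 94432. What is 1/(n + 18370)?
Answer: 1/112802 ≈ 8.8651e-6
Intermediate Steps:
1/(n + 18370) = 1/(94432 + 18370) = 1/112802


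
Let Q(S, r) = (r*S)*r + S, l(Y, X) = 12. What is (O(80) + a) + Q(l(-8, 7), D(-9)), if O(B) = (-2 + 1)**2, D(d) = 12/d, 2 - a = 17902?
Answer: -53597/3 ≈ -17866.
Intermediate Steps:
a = -17900 (a = 2 - 1*17902 = 2 - 17902 = -17900)
O(B) = 1 (O(B) = (-1)**2 = 1)
Q(S, r) = S + S*r**2 (Q(S, r) = (S*r)*r + S = S*r**2 + S = S + S*r**2)
(O(80) + a) + Q(l(-8, 7), D(-9)) = (1 - 17900) + 12*(1 + (12/(-9))**2) = -17899 + 12*(1 + (12*(-1/9))**2) = -17899 + 12*(1 + (-4/3)**2) = -17899 + 12*(1 + 16/9) = -17899 + 12*(25/9) = -17899 + 100/3 = -53597/3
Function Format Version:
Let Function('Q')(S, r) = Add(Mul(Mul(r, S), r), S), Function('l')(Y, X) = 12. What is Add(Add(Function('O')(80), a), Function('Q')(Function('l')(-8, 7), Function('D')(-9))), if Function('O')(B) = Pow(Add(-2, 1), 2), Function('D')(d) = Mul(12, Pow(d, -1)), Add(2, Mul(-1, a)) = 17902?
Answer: Rational(-53597, 3) ≈ -17866.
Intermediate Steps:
a = -17900 (a = Add(2, Mul(-1, 17902)) = Add(2, -17902) = -17900)
Function('O')(B) = 1 (Function('O')(B) = Pow(-1, 2) = 1)
Function('Q')(S, r) = Add(S, Mul(S, Pow(r, 2))) (Function('Q')(S, r) = Add(Mul(Mul(S, r), r), S) = Add(Mul(S, Pow(r, 2)), S) = Add(S, Mul(S, Pow(r, 2))))
Add(Add(Function('O')(80), a), Function('Q')(Function('l')(-8, 7), Function('D')(-9))) = Add(Add(1, -17900), Mul(12, Add(1, Pow(Mul(12, Pow(-9, -1)), 2)))) = Add(-17899, Mul(12, Add(1, Pow(Mul(12, Rational(-1, 9)), 2)))) = Add(-17899, Mul(12, Add(1, Pow(Rational(-4, 3), 2)))) = Add(-17899, Mul(12, Add(1, Rational(16, 9)))) = Add(-17899, Mul(12, Rational(25, 9))) = Add(-17899, Rational(100, 3)) = Rational(-53597, 3)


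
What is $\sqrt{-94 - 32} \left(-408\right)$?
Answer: $- 1224 i \sqrt{14} \approx - 4579.8 i$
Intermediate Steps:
$\sqrt{-94 - 32} \left(-408\right) = \sqrt{-126} \left(-408\right) = 3 i \sqrt{14} \left(-408\right) = - 1224 i \sqrt{14}$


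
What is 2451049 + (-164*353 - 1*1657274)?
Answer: 735883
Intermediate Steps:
2451049 + (-164*353 - 1*1657274) = 2451049 + (-57892 - 1657274) = 2451049 - 1715166 = 735883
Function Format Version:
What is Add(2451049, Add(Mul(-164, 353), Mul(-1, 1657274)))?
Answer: 735883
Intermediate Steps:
Add(2451049, Add(Mul(-164, 353), Mul(-1, 1657274))) = Add(2451049, Add(-57892, -1657274)) = Add(2451049, -1715166) = 735883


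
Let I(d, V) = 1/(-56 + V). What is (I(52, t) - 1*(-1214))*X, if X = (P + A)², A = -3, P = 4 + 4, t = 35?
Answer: 637325/21 ≈ 30349.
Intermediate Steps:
P = 8
X = 25 (X = (8 - 3)² = 5² = 25)
(I(52, t) - 1*(-1214))*X = (1/(-56 + 35) - 1*(-1214))*25 = (1/(-21) + 1214)*25 = (-1/21 + 1214)*25 = (25493/21)*25 = 637325/21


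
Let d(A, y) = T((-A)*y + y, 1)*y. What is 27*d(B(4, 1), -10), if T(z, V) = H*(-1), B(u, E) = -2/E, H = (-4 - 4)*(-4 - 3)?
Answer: 15120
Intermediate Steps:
H = 56 (H = -8*(-7) = 56)
T(z, V) = -56 (T(z, V) = 56*(-1) = -56)
d(A, y) = -56*y
27*d(B(4, 1), -10) = 27*(-56*(-10)) = 27*560 = 15120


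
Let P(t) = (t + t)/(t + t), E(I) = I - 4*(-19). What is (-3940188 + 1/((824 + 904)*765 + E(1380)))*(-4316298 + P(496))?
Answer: 22506684274928794039/1323376 ≈ 1.7007e+13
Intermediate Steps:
E(I) = 76 + I (E(I) = I + 76 = 76 + I)
P(t) = 1 (P(t) = (2*t)/((2*t)) = (2*t)*(1/(2*t)) = 1)
(-3940188 + 1/((824 + 904)*765 + E(1380)))*(-4316298 + P(496)) = (-3940188 + 1/((824 + 904)*765 + (76 + 1380)))*(-4316298 + 1) = (-3940188 + 1/(1728*765 + 1456))*(-4316297) = (-3940188 + 1/(1321920 + 1456))*(-4316297) = (-3940188 + 1/1323376)*(-4316297) = -5214350234687/1323376*(-4316297) = 22506684274928794039/1323376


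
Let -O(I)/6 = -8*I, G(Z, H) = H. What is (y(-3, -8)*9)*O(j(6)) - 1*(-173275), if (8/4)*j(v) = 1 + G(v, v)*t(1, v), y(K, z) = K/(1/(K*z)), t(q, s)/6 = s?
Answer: -3201509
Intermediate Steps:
t(q, s) = 6*s
y(K, z) = z*K² (y(K, z) = K/((1/(K*z))) = K*(K*z) = z*K²)
j(v) = ½ + 3*v² (j(v) = (1 + v*(6*v))/2 = (1 + 6*v²)/2 = ½ + 3*v²)
O(I) = 48*I (O(I) = -(-48)*I = 48*I)
(y(-3, -8)*9)*O(j(6)) - 1*(-173275) = (-8*(-3)²*9)*(48*(½ + 3*6²)) - 1*(-173275) = (-8*9*9)*(48*(½ + 3*36)) + 173275 = (-72*9)*(48*(½ + 108)) + 173275 = -31104*217/2 + 173275 = -648*5208 + 173275 = -3374784 + 173275 = -3201509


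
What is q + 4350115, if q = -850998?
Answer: 3499117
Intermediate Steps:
q + 4350115 = -850998 + 4350115 = 3499117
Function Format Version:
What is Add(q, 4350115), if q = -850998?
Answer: 3499117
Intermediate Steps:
Add(q, 4350115) = Add(-850998, 4350115) = 3499117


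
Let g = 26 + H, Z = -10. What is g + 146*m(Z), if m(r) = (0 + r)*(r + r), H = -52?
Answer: 29174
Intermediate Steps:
m(r) = 2*r² (m(r) = r*(2*r) = 2*r²)
g = -26 (g = 26 - 52 = -26)
g + 146*m(Z) = -26 + 146*(2*(-10)²) = -26 + 146*(2*100) = -26 + 146*200 = -26 + 29200 = 29174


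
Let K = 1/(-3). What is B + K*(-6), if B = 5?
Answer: 7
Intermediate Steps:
K = -1/3 ≈ -0.33333
B + K*(-6) = 5 - 1/3*(-6) = 5 + 2 = 7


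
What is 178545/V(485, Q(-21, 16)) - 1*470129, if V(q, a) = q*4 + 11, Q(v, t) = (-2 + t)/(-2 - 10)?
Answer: -917043134/1951 ≈ -4.7004e+5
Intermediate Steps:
Q(v, t) = 1/6 - t/12 (Q(v, t) = (-2 + t)/(-12) = (-2 + t)*(-1/12) = 1/6 - t/12)
V(q, a) = 11 + 4*q (V(q, a) = 4*q + 11 = 11 + 4*q)
178545/V(485, Q(-21, 16)) - 1*470129 = 178545/(11 + 4*485) - 1*470129 = 178545/(11 + 1940) - 470129 = 178545/1951 - 470129 = -917043134/1951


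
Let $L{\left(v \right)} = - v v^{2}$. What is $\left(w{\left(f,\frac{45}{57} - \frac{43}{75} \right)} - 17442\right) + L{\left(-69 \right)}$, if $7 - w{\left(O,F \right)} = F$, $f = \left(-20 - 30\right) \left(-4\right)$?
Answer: $\frac{443280142}{1425} \approx 3.1107 \cdot 10^{5}$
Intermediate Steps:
$f = 200$ ($f = \left(-50\right) \left(-4\right) = 200$)
$w{\left(O,F \right)} = 7 - F$
$L{\left(v \right)} = - v^{3}$
$\left(w{\left(f,\frac{45}{57} - \frac{43}{75} \right)} - 17442\right) + L{\left(-69 \right)} = \left(\left(7 - \left(\frac{45}{57} - \frac{43}{75}\right)\right) - 17442\right) - \left(-69\right)^{3} = \left(\left(7 - \left(45 \cdot \frac{1}{57} - \frac{43}{75}\right)\right) - 17442\right) - -328509 = \left(\left(7 - \left(\frac{15}{19} - \frac{43}{75}\right)\right) - 17442\right) + 328509 = \left(\left(7 - \frac{308}{1425}\right) - 17442\right) + 328509 = \left(\frac{9667}{1425} - 17442\right) + 328509 = - \frac{24845183}{1425} + 328509 = \frac{443280142}{1425}$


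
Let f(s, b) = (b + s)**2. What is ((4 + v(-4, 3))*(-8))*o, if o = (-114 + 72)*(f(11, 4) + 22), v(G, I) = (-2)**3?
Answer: -331968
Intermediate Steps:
v(G, I) = -8
o = -10374 (o = (-114 + 72)*((4 + 11)**2 + 22) = -42*(15**2 + 22) = -42*(225 + 22) = -42*247 = -10374)
((4 + v(-4, 3))*(-8))*o = ((4 - 8)*(-8))*(-10374) = -4*(-8)*(-10374) = 32*(-10374) = -331968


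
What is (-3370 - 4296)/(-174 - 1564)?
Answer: 3833/869 ≈ 4.4108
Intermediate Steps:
(-3370 - 4296)/(-174 - 1564) = -7666/(-1738) = -7666*(-1/1738) = 3833/869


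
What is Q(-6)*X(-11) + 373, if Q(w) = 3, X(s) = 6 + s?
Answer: 358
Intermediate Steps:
Q(-6)*X(-11) + 373 = 3*(6 - 11) + 373 = 3*(-5) + 373 = -15 + 373 = 358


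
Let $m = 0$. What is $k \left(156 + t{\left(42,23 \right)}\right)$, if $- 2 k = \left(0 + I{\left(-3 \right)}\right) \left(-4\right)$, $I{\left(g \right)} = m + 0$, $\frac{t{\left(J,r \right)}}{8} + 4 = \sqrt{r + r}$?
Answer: $0$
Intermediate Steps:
$t{\left(J,r \right)} = -32 + 8 \sqrt{2} \sqrt{r}$ ($t{\left(J,r \right)} = -32 + 8 \sqrt{r + r} = -32 + 8 \sqrt{2 r} = -32 + 8 \sqrt{2} \sqrt{r}$)
$I{\left(g \right)} = 0$ ($I{\left(g \right)} = 0 + 0 = 0$)
$k = 0$ ($k = - \frac{\left(0 + 0\right) \left(-4\right)}{2} = - \frac{0 \left(-4\right)}{2} = \left(- \frac{1}{2}\right) 0 = 0$)
$k \left(156 + t{\left(42,23 \right)}\right) = 0 \left(156 - \left(32 - 8 \sqrt{2} \sqrt{23}\right)\right) = 0 \left(156 - \left(32 - 8 \sqrt{46}\right)\right) = 0 \left(124 + 8 \sqrt{46}\right) = 0$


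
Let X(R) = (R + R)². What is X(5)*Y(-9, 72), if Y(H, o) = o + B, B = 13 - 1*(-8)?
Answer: 9300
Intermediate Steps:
B = 21 (B = 13 + 8 = 21)
Y(H, o) = 21 + o (Y(H, o) = o + 21 = 21 + o)
X(R) = 4*R² (X(R) = (2*R)² = 4*R²)
X(5)*Y(-9, 72) = (4*5²)*(21 + 72) = (4*25)*93 = 100*93 = 9300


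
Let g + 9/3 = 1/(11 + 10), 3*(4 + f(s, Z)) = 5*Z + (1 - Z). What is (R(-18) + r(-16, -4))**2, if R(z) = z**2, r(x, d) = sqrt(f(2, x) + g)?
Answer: (6804 + I*sqrt(12327))**2/441 ≈ 1.0495e+5 + 3426.0*I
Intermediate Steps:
f(s, Z) = -11/3 + 4*Z/3 (f(s, Z) = -4 + (5*Z + (1 - Z))/3 = -4 + (1 + 4*Z)/3 = -4 + (1/3 + 4*Z/3) = -11/3 + 4*Z/3)
g = -62/21 (g = -3 + 1/(11 + 10) = -3 + 1/21 = -62/21 ≈ -2.9524)
r(x, d) = sqrt(-139/21 + 4*x/3) (r(x, d) = sqrt((-11/3 + 4*x/3) - 62/21) = sqrt(-139/21 + 4*x/3))
(R(-18) + r(-16, -4))**2 = ((-18)**2 + sqrt(-2919 + 588*(-16))/21)**2 = (324 + sqrt(-2919 - 9408)/21)**2 = (324 + sqrt(-12327)/21)**2 = (324 + (I*sqrt(12327))/21)**2 = (324 + I*sqrt(12327)/21)**2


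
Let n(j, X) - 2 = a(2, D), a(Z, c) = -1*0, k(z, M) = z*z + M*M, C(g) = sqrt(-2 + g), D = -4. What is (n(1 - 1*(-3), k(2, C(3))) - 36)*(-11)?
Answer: 374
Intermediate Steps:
k(z, M) = M**2 + z**2 (k(z, M) = z**2 + M**2 = M**2 + z**2)
a(Z, c) = 0
n(j, X) = 2 (n(j, X) = 2 + 0 = 2)
(n(1 - 1*(-3), k(2, C(3))) - 36)*(-11) = (2 - 36)*(-11) = -34*(-11) = 374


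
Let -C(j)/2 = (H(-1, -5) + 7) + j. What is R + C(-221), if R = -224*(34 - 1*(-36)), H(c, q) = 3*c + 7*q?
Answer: -15176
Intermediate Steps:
R = -15680 (R = -224*(34 + 36) = -224*70 = -15680)
C(j) = 62 - 2*j (C(j) = -2*(((3*(-1) + 7*(-5)) + 7) + j) = -2*(((-3 - 35) + 7) + j) = -2*((-38 + 7) + j) = -2*(-31 + j) = 62 - 2*j)
R + C(-221) = -15680 + (62 - 2*(-221)) = -15680 + (62 + 442) = -15680 + 504 = -15176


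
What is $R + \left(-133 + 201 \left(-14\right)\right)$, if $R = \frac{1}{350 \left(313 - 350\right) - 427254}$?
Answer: $- \frac{1297281189}{440204} \approx -2947.0$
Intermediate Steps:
$R = - \frac{1}{440204}$ ($R = \frac{1}{350 \left(-37\right) - 427254} = \frac{1}{-12950 - 427254} = \frac{1}{-440204} = - \frac{1}{440204} \approx -2.2717 \cdot 10^{-6}$)
$R + \left(-133 + 201 \left(-14\right)\right) = - \frac{1}{440204} + \left(-133 + 201 \left(-14\right)\right) = - \frac{1}{440204} - 2947 = - \frac{1297281189}{440204}$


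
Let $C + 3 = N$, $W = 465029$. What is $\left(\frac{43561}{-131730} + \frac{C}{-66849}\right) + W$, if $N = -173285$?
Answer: $\frac{1365024672604427}{2935339590} \approx 4.6503 \cdot 10^{5}$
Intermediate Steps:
$C = -173288$ ($C = -3 - 173285 = -173288$)
$\left(\frac{43561}{-131730} + \frac{C}{-66849}\right) + W = \left(\frac{43561}{-131730} - \frac{173288}{-66849}\right) + 465029 = \left(43561 \left(- \frac{1}{131730}\right) - - \frac{173288}{66849}\right) + 465029 = \left(- \frac{43561}{131730} + \frac{173288}{66849}\right) + 465029 = \frac{6638406317}{2935339590} + 465029 = \frac{1365024672604427}{2935339590}$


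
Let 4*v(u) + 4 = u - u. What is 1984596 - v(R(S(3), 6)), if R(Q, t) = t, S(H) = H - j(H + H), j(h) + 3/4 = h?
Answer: 1984597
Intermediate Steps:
j(h) = -3/4 + h
S(H) = 3/4 - H (S(H) = H - (-3/4 + (H + H)) = H - (-3/4 + 2*H) = H + (3/4 - 2*H) = 3/4 - H)
v(u) = -1 (v(u) = -1 + (u - u)/4 = -1 + (1/4)*0 = -1 + 0 = -1)
1984596 - v(R(S(3), 6)) = 1984596 - 1*(-1) = 1984596 + 1 = 1984597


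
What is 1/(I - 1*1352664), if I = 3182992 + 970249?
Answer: 1/2800577 ≈ 3.5707e-7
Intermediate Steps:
I = 4153241
1/(I - 1*1352664) = 1/(4153241 - 1*1352664) = 1/(4153241 - 1352664) = 1/2800577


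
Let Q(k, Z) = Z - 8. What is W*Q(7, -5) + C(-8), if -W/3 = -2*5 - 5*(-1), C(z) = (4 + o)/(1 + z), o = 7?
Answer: -1376/7 ≈ -196.57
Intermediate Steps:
Q(k, Z) = -8 + Z
C(z) = 11/(1 + z) (C(z) = (4 + 7)/(1 + z) = 11/(1 + z))
W = 15 (W = -3*(-2*5 - 5*(-1)) = -3*(-10 + 5) = -3*(-5) = 15)
W*Q(7, -5) + C(-8) = 15*(-8 - 5) + 11/(1 - 8) = 15*(-13) + 11/(-7) = -195 + 11*(-⅐) = -195 - 11/7 = -1376/7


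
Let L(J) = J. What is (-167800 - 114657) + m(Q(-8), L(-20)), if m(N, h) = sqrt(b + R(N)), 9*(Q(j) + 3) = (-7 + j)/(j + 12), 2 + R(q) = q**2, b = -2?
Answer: -282457 + sqrt(1105)/12 ≈ -2.8245e+5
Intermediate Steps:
R(q) = -2 + q**2
Q(j) = -3 + (-7 + j)/(9*(12 + j)) (Q(j) = -3 + ((-7 + j)/(j + 12))/9 = -3 + ((-7 + j)/(12 + j))/9 = -3 + (-7 + j)/(9*(12 + j)))
m(N, h) = sqrt(-4 + N**2) (m(N, h) = sqrt(-2 + (-2 + N**2)) = sqrt(-4 + N**2))
(-167800 - 114657) + m(Q(-8), L(-20)) = (-167800 - 114657) + sqrt(-4 + ((-331 - 26*(-8))/(9*(12 - 8)))**2) = -282457 + sqrt(-4 + ((1/9)*(-331 + 208)/4)**2) = -282457 + sqrt(-4 + ((1/9)*(1/4)*(-123))**2) = -282457 + sqrt(-4 + (-41/12)**2) = -282457 + sqrt(-4 + 1681/144) = -282457 + sqrt(1105/144) = -282457 + sqrt(1105)/12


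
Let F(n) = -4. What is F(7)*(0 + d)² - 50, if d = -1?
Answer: -54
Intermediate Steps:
F(7)*(0 + d)² - 50 = -4*(0 - 1)² - 50 = -4*(-1)² - 50 = -4*1 - 50 = -4 - 50 = -54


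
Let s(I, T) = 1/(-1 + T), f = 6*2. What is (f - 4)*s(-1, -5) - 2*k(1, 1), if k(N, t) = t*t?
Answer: -10/3 ≈ -3.3333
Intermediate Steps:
f = 12
k(N, t) = t²
(f - 4)*s(-1, -5) - 2*k(1, 1) = (12 - 4)/(-1 - 5) - 2*1² = 8/(-6) - 2*1 = 8*(-⅙) - 2 = -4/3 - 2 = -10/3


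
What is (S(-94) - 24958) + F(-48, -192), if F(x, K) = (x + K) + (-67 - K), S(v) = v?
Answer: -25167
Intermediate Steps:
F(x, K) = -67 + x (F(x, K) = (K + x) + (-67 - K) = -67 + x)
(S(-94) - 24958) + F(-48, -192) = (-94 - 24958) + (-67 - 48) = -25052 - 115 = -25167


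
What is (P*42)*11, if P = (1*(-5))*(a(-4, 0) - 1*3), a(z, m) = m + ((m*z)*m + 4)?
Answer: -2310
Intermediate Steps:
a(z, m) = 4 + m + z*m**2 (a(z, m) = m + (z*m**2 + 4) = m + (4 + z*m**2) = 4 + m + z*m**2)
P = -5 (P = (1*(-5))*((4 + 0 - 4*0**2) - 1*3) = -5*((4 + 0 - 4*0) - 3) = -5*((4 + 0 + 0) - 3) = -5*(4 - 3) = -5*1 = -5)
(P*42)*11 = -5*42*11 = -210*11 = -2310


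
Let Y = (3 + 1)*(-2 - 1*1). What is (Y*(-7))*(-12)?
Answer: -1008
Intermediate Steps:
Y = -12 (Y = 4*(-2 - 1) = 4*(-3) = -12)
(Y*(-7))*(-12) = -12*(-7)*(-12) = 84*(-12) = -1008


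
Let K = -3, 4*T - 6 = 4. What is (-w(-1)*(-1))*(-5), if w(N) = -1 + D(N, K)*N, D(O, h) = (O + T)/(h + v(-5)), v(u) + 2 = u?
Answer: 17/4 ≈ 4.2500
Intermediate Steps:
T = 5/2 (T = 3/2 + (¼)*4 = 3/2 + 1 = 5/2 ≈ 2.5000)
v(u) = -2 + u
D(O, h) = (5/2 + O)/(-7 + h) (D(O, h) = (O + 5/2)/(h + (-2 - 5)) = (5/2 + O)/(h - 7) = (5/2 + O)/(-7 + h))
w(N) = -1 + N*(-¼ - N/10) (w(N) = -1 + ((5/2 + N)/(-7 - 3))*N = -1 + ((5/2 + N)/(-10))*N = -1 + (-(5/2 + N)/10)*N = -1 + (-¼ - N/10)*N = -1 + N*(-¼ - N/10))
(-w(-1)*(-1))*(-5) = (-(-1 - 1/20*(-1)*(5 + 2*(-1)))*(-1))*(-5) = (-(-1 - 1/20*(-1)*(5 - 2))*(-1))*(-5) = (-(-1 - 1/20*(-1)*3)*(-1))*(-5) = (-(-1 + 3/20)*(-1))*(-5) = (-1*(-17/20)*(-1))*(-5) = ((17/20)*(-1))*(-5) = -17/20*(-5) = 17/4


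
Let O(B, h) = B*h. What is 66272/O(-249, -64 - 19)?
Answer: 66272/20667 ≈ 3.2067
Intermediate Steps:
66272/O(-249, -64 - 19) = 66272/((-249*(-64 - 19))) = 66272/((-249*(-83))) = 66272/20667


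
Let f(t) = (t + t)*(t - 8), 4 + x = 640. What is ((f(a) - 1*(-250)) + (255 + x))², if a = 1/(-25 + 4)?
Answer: 253531383361/194481 ≈ 1.3036e+6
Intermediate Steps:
x = 636 (x = -4 + 640 = 636)
a = -1/21 (a = 1/(-21) = -1/21 ≈ -0.047619)
f(t) = 2*t*(-8 + t) (f(t) = (2*t)*(-8 + t) = 2*t*(-8 + t))
((f(a) - 1*(-250)) + (255 + x))² = ((2*(-1/21)*(-8 - 1/21) - 1*(-250)) + (255 + 636))² = ((2*(-1/21)*(-169/21) + 250) + 891)² = ((338/441 + 250) + 891)² = (110588/441 + 891)² = (503519/441)² = 253531383361/194481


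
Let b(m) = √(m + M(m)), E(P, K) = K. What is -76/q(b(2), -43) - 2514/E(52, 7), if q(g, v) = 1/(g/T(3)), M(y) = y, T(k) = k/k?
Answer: -3578/7 ≈ -511.14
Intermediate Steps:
T(k) = 1
b(m) = √2*√m (b(m) = √(m + m) = √(2*m) = √2*√m)
q(g, v) = 1/g (q(g, v) = 1/(g/1) = 1/(g*1) = 1/g)
-76/q(b(2), -43) - 2514/E(52, 7) = -76*√2*√2 - 2514/7 = -76/(1/2) - 2514*⅐ = -76/½ - 2514/7 = -76*2 - 2514/7 = -152 - 2514/7 = -3578/7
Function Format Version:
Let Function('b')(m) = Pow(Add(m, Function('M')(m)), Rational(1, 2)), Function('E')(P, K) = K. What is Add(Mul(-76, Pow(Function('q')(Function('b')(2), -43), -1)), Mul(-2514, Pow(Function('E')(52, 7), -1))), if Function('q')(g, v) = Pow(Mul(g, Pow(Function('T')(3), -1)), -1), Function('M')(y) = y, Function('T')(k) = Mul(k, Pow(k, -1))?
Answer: Rational(-3578, 7) ≈ -511.14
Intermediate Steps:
Function('T')(k) = 1
Function('b')(m) = Mul(Pow(2, Rational(1, 2)), Pow(m, Rational(1, 2))) (Function('b')(m) = Pow(Add(m, m), Rational(1, 2)) = Pow(Mul(2, m), Rational(1, 2)) = Mul(Pow(2, Rational(1, 2)), Pow(m, Rational(1, 2))))
Function('q')(g, v) = Pow(g, -1) (Function('q')(g, v) = Pow(Mul(g, Pow(1, -1)), -1) = Pow(Mul(g, 1), -1) = Pow(g, -1))
Add(Mul(-76, Pow(Function('q')(Function('b')(2), -43), -1)), Mul(-2514, Pow(Function('E')(52, 7), -1))) = Add(Mul(-76, Pow(Pow(Mul(Pow(2, Rational(1, 2)), Pow(2, Rational(1, 2))), -1), -1)), Mul(-2514, Pow(7, -1))) = Add(Mul(-76, Pow(Pow(2, -1), -1)), Mul(-2514, Rational(1, 7))) = Add(Mul(-76, Pow(Rational(1, 2), -1)), Rational(-2514, 7)) = Add(Mul(-76, 2), Rational(-2514, 7)) = Add(-152, Rational(-2514, 7)) = Rational(-3578, 7)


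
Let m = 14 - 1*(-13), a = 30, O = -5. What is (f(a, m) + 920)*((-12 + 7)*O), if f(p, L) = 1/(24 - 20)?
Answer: 92025/4 ≈ 23006.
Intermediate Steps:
m = 27 (m = 14 + 13 = 27)
f(p, L) = 1/4
(f(a, m) + 920)*((-12 + 7)*O) = (1/4 + 920)*((-12 + 7)*(-5)) = 3681*(-5*(-5))/4 = (3681/4)*25 = 92025/4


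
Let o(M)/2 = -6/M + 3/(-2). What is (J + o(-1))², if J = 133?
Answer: 20164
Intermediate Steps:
o(M) = -3 - 12/M (o(M) = 2*(-6/M + 3/(-2)) = 2*(-6/M + 3*(-½)) = 2*(-6/M - 3/2) = 2*(-3/2 - 6/M) = -3 - 12/M)
(J + o(-1))² = (133 + (-3 - 12/(-1)))² = (133 + (-3 - 12*(-1)))² = (133 + (-3 + 12))² = (133 + 9)² = 142² = 20164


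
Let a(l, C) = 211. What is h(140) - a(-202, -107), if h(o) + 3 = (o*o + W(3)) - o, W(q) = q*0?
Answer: 19246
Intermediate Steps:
W(q) = 0
h(o) = -3 + o**2 - o (h(o) = -3 + ((o*o + 0) - o) = -3 + ((o**2 + 0) - o) = -3 + (o**2 - o) = -3 + o**2 - o)
h(140) - a(-202, -107) = (-3 + 140**2 - 1*140) - 1*211 = (-3 + 19600 - 140) - 211 = 19457 - 211 = 19246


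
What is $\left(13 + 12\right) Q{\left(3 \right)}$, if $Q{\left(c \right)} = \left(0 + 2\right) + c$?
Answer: $125$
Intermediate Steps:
$Q{\left(c \right)} = 2 + c$
$\left(13 + 12\right) Q{\left(3 \right)} = \left(13 + 12\right) \left(2 + 3\right) = 25 \cdot 5 = 125$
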